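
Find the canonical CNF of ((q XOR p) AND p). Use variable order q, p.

(q OR p) AND (NOT q OR p) AND (NOT q OR NOT p)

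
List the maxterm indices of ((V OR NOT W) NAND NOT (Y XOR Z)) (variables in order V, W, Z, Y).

ΠM(0, 3, 8, 11, 12, 15) = (V OR W OR Z OR Y) AND (V OR W OR NOT Z OR NOT Y) AND (NOT V OR W OR Z OR Y) AND (NOT V OR W OR NOT Z OR NOT Y) AND (NOT V OR NOT W OR Z OR Y) AND (NOT V OR NOT W OR NOT Z OR NOT Y)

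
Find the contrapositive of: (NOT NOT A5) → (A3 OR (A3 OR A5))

Contrapositive: NOT (A3 OR (A3 OR A5)) → NOT A5
Note: A statement and its contrapositive are logically equivalent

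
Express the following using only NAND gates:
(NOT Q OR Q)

(((Q NAND Q) NAND (Q NAND Q)) NAND (Q NAND Q))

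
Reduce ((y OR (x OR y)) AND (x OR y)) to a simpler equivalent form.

By absorption (E AND (E OR v) = E):
= (x OR y)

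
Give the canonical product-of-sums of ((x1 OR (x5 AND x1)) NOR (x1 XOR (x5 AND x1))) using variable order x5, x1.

ΠM(1, 3) = (x5 OR NOT x1) AND (NOT x5 OR NOT x1)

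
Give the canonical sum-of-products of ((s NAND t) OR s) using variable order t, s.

Σm(0, 1, 2, 3) = (NOT t AND NOT s) OR (NOT t AND s) OR (t AND NOT s) OR (t AND s)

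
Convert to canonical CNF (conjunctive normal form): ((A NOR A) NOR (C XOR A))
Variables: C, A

(C OR A) AND (C OR NOT A) AND (NOT C OR A)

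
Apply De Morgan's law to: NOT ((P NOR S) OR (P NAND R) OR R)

NOT (P NOR S) AND NOT (P NAND R) AND NOT R
De Morgan's: NOT(OR of terms) = AND of negations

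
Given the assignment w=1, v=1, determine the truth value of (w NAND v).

Substituting: (1 NAND 1)
= 0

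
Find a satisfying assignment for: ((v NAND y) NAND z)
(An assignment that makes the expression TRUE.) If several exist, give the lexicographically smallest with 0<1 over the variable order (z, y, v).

z=0, y=0, v=0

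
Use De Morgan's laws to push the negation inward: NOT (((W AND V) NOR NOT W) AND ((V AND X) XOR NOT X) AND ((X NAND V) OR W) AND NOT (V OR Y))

NOT ((W AND V) NOR NOT W) OR NOT ((V AND X) XOR NOT X) OR NOT ((X NAND V) OR W) OR (V OR Y)
De Morgan's: NOT(AND of terms) = OR of negations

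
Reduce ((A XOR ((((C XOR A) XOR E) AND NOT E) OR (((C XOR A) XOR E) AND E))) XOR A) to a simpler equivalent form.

By XOR self-cancellation ((E XOR v) XOR v = E) then distribution ((E AND v) OR (E AND NOT v) = E):
= ((C XOR A) XOR E)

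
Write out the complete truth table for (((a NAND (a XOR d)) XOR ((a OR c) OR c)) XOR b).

b | a | c | d | Output
----------------------
0 | 0 | 0 | 0 | 1
0 | 0 | 0 | 1 | 1
0 | 0 | 1 | 0 | 0
0 | 0 | 1 | 1 | 0
0 | 1 | 0 | 0 | 1
0 | 1 | 0 | 1 | 0
0 | 1 | 1 | 0 | 1
0 | 1 | 1 | 1 | 0
1 | 0 | 0 | 0 | 0
1 | 0 | 0 | 1 | 0
1 | 0 | 1 | 0 | 1
1 | 0 | 1 | 1 | 1
1 | 1 | 0 | 0 | 0
1 | 1 | 0 | 1 | 1
1 | 1 | 1 | 0 | 0
1 | 1 | 1 | 1 | 1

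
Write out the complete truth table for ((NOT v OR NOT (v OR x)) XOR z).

v | x | z | Output
------------------
0 | 0 | 0 | 1
0 | 0 | 1 | 0
0 | 1 | 0 | 1
0 | 1 | 1 | 0
1 | 0 | 0 | 0
1 | 0 | 1 | 1
1 | 1 | 0 | 0
1 | 1 | 1 | 1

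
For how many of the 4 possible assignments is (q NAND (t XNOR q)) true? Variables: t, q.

Satisfying assignments: (0,0), (0,1), (1,0)
Count: 3 out of 4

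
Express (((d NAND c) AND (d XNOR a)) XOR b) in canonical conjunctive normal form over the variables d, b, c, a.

(d OR b OR c OR NOT a) AND (d OR b OR NOT c OR NOT a) AND (d OR NOT b OR c OR a) AND (d OR NOT b OR NOT c OR a) AND (NOT d OR b OR c OR a) AND (NOT d OR b OR NOT c OR a) AND (NOT d OR b OR NOT c OR NOT a) AND (NOT d OR NOT b OR c OR NOT a)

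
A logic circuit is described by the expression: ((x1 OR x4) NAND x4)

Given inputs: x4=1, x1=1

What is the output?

Substituting: ((1 OR 1) NAND 1)
= 0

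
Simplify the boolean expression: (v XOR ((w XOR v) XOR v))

By XOR self-cancellation ((E XOR v) XOR v = E):
= (w XOR v)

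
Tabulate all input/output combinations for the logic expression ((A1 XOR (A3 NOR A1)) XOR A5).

A1 | A5 | A3 | Output
---------------------
0 | 0 | 0 | 1
0 | 0 | 1 | 0
0 | 1 | 0 | 0
0 | 1 | 1 | 1
1 | 0 | 0 | 1
1 | 0 | 1 | 1
1 | 1 | 0 | 0
1 | 1 | 1 | 0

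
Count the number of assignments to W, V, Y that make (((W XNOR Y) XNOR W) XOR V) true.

Satisfying assignments: (0,0,1), (0,1,0), (1,0,1), (1,1,0)
Count: 4 out of 8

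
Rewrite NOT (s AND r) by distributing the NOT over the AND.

NOT s OR NOT r
De Morgan's: NOT(AND of terms) = OR of negations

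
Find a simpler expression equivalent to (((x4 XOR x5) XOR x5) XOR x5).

By XOR self-cancellation ((E XOR v) XOR v = E):
= (x4 XOR x5)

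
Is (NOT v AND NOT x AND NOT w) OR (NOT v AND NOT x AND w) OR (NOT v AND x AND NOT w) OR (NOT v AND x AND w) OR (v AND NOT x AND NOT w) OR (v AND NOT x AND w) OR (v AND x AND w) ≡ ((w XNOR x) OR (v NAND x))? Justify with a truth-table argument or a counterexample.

Yes, they are equivalent — the two output columns agree on all 8 assignments:
v | x | w | Expression 1 | Expression 2
---------------------------------------
0 | 0 | 0 | 1 | 1
0 | 0 | 1 | 1 | 1
0 | 1 | 0 | 1 | 1
0 | 1 | 1 | 1 | 1
1 | 0 | 0 | 1 | 1
1 | 0 | 1 | 1 | 1
1 | 1 | 0 | 0 | 0
1 | 1 | 1 | 1 | 1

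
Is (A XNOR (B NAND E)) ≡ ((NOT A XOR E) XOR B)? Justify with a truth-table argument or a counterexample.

No. Counterexample: with A=0, E=0, B=0, Expression 1 = 0 but Expression 2 = 1.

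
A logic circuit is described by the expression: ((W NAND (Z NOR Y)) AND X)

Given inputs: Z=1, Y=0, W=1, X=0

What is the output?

Substituting: ((1 NAND (1 NOR 0)) AND 0)
= 0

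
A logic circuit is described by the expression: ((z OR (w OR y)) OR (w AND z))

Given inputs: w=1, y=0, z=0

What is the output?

Substituting: ((0 OR (1 OR 0)) OR (1 AND 0))
= 1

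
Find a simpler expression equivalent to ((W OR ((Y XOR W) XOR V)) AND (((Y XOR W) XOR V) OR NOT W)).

By distribution ((E OR v) AND (E OR NOT v) = E):
= ((Y XOR W) XOR V)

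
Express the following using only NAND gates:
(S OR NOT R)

((S NAND S) NAND ((R NAND R) NAND (R NAND R)))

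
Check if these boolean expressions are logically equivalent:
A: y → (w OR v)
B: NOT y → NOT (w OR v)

No, Inverse is not equivalent to original (counterexample: w=0, v=0, y=1)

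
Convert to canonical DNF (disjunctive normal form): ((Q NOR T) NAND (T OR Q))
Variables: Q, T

(NOT Q AND NOT T) OR (NOT Q AND T) OR (Q AND NOT T) OR (Q AND T)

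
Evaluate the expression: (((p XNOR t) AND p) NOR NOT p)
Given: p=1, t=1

Substituting: (((1 XNOR 1) AND 1) NOR NOT 1)
= 0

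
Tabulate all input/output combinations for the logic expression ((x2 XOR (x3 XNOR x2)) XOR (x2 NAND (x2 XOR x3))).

x2 | x3 | Output
----------------
0 | 0 | 0
0 | 1 | 1
1 | 0 | 1
1 | 1 | 1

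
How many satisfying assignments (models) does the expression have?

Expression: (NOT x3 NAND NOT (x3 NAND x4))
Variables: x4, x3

Satisfying assignments: (0,0), (0,1), (1,0), (1,1)
Count: 4 out of 4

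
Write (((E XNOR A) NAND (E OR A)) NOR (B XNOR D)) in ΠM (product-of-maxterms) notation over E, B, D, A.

ΠM(0, 1, 2, 3, 4, 5, 6, 7, 8, 9, 10, 12, 14, 15) = (E OR B OR D OR A) AND (E OR B OR D OR NOT A) AND (E OR B OR NOT D OR A) AND (E OR B OR NOT D OR NOT A) AND (E OR NOT B OR D OR A) AND (E OR NOT B OR D OR NOT A) AND (E OR NOT B OR NOT D OR A) AND (E OR NOT B OR NOT D OR NOT A) AND (NOT E OR B OR D OR A) AND (NOT E OR B OR D OR NOT A) AND (NOT E OR B OR NOT D OR A) AND (NOT E OR NOT B OR D OR A) AND (NOT E OR NOT B OR NOT D OR A) AND (NOT E OR NOT B OR NOT D OR NOT A)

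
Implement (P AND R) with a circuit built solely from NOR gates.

((P NOR P) NOR (R NOR R))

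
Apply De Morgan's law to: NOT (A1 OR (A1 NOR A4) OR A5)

NOT A1 AND NOT (A1 NOR A4) AND NOT A5
De Morgan's: NOT(OR of terms) = AND of negations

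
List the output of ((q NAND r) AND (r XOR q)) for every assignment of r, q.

r | q | Output
--------------
0 | 0 | 0
0 | 1 | 1
1 | 0 | 1
1 | 1 | 0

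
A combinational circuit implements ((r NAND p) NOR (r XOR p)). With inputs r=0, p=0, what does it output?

Substituting: ((0 NAND 0) NOR (0 XOR 0))
= 0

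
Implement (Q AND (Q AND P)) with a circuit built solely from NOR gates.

((Q NOR Q) NOR (((Q NOR Q) NOR (P NOR P)) NOR ((Q NOR Q) NOR (P NOR P))))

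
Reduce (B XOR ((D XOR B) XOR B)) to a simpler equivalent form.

By XOR self-cancellation ((E XOR v) XOR v = E):
= (D XOR B)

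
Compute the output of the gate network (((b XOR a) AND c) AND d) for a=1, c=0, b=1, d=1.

Substituting: (((1 XOR 1) AND 0) AND 1)
= 0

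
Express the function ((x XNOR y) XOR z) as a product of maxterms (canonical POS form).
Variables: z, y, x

ΠM(1, 2, 4, 7) = (z OR y OR NOT x) AND (z OR NOT y OR x) AND (NOT z OR y OR x) AND (NOT z OR NOT y OR NOT x)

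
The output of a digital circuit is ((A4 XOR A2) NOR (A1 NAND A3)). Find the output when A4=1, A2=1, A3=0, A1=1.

Substituting: ((1 XOR 1) NOR (1 NAND 0))
= 0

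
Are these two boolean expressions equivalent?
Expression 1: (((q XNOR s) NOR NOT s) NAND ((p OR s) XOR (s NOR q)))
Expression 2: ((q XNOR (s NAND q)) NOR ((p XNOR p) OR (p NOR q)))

No. Counterexample: with s=0, p=0, q=0, Expression 1 = 1 but Expression 2 = 0.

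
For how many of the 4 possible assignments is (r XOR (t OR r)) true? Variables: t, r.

Satisfying assignments: (1,0)
Count: 1 out of 4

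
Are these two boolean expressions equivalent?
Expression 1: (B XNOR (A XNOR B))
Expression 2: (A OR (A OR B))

No. Counterexample: with B=1, A=0, Expression 1 = 0 but Expression 2 = 1.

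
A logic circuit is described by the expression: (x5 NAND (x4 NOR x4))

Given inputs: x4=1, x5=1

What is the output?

Substituting: (1 NAND (1 NOR 1))
= 1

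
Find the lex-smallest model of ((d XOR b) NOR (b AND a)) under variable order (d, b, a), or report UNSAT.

d=0, b=0, a=0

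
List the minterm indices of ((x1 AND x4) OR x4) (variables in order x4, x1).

Σm(2, 3) = (x4 AND NOT x1) OR (x4 AND x1)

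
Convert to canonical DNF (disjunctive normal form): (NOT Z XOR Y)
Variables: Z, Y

(NOT Z AND NOT Y) OR (Z AND Y)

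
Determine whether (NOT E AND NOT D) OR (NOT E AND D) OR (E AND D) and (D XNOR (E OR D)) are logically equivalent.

Yes, they are equivalent — the two output columns agree on all 4 assignments:
E | D | Expression 1 | Expression 2
-----------------------------------
0 | 0 | 1 | 1
0 | 1 | 1 | 1
1 | 0 | 0 | 0
1 | 1 | 1 | 1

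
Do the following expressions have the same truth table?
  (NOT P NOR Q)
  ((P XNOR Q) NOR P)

No. Counterexample: with Q=0, P=1, Expression 1 = 1 but Expression 2 = 0.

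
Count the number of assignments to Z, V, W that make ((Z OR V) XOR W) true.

Satisfying assignments: (0,0,1), (0,1,0), (1,0,0), (1,1,0)
Count: 4 out of 8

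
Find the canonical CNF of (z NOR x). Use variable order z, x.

(z OR NOT x) AND (NOT z OR x) AND (NOT z OR NOT x)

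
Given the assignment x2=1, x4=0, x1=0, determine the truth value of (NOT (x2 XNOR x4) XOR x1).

Substituting: (NOT (1 XNOR 0) XOR 0)
= 1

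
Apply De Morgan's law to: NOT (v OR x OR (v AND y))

NOT v AND NOT x AND NOT (v AND y)
De Morgan's: NOT(OR of terms) = AND of negations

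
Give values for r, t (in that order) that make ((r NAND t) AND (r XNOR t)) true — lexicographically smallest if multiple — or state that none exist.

r=0, t=0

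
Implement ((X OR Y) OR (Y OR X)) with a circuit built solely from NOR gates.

((((X NOR Y) NOR (X NOR Y)) NOR ((Y NOR X) NOR (Y NOR X))) NOR (((X NOR Y) NOR (X NOR Y)) NOR ((Y NOR X) NOR (Y NOR X))))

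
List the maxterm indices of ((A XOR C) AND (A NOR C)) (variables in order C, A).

ΠM(0, 1, 2, 3) = (C OR A) AND (C OR NOT A) AND (NOT C OR A) AND (NOT C OR NOT A)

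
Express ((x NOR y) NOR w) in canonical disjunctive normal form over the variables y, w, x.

(NOT y AND NOT w AND x) OR (y AND NOT w AND NOT x) OR (y AND NOT w AND x)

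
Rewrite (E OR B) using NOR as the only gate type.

((E NOR B) NOR (E NOR B))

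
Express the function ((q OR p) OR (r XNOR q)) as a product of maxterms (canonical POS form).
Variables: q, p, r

ΠM(1) = (q OR p OR NOT r)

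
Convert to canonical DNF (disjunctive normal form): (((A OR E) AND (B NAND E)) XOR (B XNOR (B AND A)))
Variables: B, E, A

(NOT B AND NOT E AND NOT A) OR (B AND E AND A)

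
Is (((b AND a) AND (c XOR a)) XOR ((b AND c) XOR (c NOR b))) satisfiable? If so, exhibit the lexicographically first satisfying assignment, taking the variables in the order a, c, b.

a=0, c=0, b=0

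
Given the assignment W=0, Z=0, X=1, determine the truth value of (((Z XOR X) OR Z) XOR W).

Substituting: (((0 XOR 1) OR 0) XOR 0)
= 1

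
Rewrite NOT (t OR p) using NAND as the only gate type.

(((t NAND t) NAND (p NAND p)) NAND ((t NAND t) NAND (p NAND p)))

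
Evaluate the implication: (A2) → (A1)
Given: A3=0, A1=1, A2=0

Antecedent (A2) = 0; consequent (A1) = 1.
0 → 1 = 1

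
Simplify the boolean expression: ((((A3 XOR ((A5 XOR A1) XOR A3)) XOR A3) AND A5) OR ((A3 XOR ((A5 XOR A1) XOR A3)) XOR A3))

By absorption (E OR (E AND v) = E) then XOR self-cancellation ((E XOR v) XOR v = E):
= ((A5 XOR A1) XOR A3)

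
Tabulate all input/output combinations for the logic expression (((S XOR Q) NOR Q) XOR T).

S | T | Q | Output
------------------
0 | 0 | 0 | 1
0 | 0 | 1 | 0
0 | 1 | 0 | 0
0 | 1 | 1 | 1
1 | 0 | 0 | 0
1 | 0 | 1 | 0
1 | 1 | 0 | 1
1 | 1 | 1 | 1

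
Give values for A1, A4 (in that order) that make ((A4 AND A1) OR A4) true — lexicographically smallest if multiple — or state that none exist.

A1=0, A4=1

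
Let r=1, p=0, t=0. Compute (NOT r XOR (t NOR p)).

Substituting: (NOT 1 XOR (0 NOR 0))
= 1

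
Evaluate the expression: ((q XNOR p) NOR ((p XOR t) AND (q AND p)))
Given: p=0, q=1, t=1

Substituting: ((1 XNOR 0) NOR ((0 XOR 1) AND (1 AND 0)))
= 1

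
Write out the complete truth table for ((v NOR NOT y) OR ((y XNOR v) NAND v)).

v | y | Output
--------------
0 | 0 | 1
0 | 1 | 1
1 | 0 | 1
1 | 1 | 0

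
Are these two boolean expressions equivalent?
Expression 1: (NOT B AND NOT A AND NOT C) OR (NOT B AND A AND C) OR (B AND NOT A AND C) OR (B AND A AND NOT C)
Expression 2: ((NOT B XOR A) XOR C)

Yes, they are equivalent — the two output columns agree on all 8 assignments:
B | A | C | Expression 1 | Expression 2
---------------------------------------
0 | 0 | 0 | 1 | 1
0 | 0 | 1 | 0 | 0
0 | 1 | 0 | 0 | 0
0 | 1 | 1 | 1 | 1
1 | 0 | 0 | 0 | 0
1 | 0 | 1 | 1 | 1
1 | 1 | 0 | 1 | 1
1 | 1 | 1 | 0 | 0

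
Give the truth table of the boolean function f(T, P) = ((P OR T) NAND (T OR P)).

T | P | Output
--------------
0 | 0 | 1
0 | 1 | 0
1 | 0 | 0
1 | 1 | 0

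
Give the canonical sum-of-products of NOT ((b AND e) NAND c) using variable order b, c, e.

Σm(7) = (b AND c AND e)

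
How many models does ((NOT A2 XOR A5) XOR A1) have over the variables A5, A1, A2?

Satisfying assignments: (0,0,0), (0,1,1), (1,0,1), (1,1,0)
Count: 4 out of 8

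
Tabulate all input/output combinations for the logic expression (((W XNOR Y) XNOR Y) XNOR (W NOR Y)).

Y | W | Output
--------------
0 | 0 | 0
0 | 1 | 0
1 | 0 | 1
1 | 1 | 0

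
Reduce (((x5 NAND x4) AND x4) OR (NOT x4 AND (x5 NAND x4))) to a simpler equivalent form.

By distribution ((E AND v) OR (E AND NOT v) = E):
= (x5 NAND x4)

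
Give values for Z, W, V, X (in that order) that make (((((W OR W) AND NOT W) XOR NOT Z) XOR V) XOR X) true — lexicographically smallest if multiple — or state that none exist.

Z=0, W=0, V=0, X=0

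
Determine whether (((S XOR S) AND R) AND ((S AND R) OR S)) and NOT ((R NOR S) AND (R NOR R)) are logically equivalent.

No. Counterexample: with R=0, S=1, Expression 1 = 0 but Expression 2 = 1.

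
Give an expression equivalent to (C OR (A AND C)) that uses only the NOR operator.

((C NOR ((A NOR A) NOR (C NOR C))) NOR (C NOR ((A NOR A) NOR (C NOR C))))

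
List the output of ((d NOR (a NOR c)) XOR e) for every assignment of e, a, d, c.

e | a | d | c | Output
----------------------
0 | 0 | 0 | 0 | 0
0 | 0 | 0 | 1 | 1
0 | 0 | 1 | 0 | 0
0 | 0 | 1 | 1 | 0
0 | 1 | 0 | 0 | 1
0 | 1 | 0 | 1 | 1
0 | 1 | 1 | 0 | 0
0 | 1 | 1 | 1 | 0
1 | 0 | 0 | 0 | 1
1 | 0 | 0 | 1 | 0
1 | 0 | 1 | 0 | 1
1 | 0 | 1 | 1 | 1
1 | 1 | 0 | 0 | 0
1 | 1 | 0 | 1 | 0
1 | 1 | 1 | 0 | 1
1 | 1 | 1 | 1 | 1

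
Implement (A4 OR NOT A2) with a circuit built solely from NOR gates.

((A4 NOR (A2 NOR A2)) NOR (A4 NOR (A2 NOR A2)))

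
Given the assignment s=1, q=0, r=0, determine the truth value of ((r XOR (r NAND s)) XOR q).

Substituting: ((0 XOR (0 NAND 1)) XOR 0)
= 1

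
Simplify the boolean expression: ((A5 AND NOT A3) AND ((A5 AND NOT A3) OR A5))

By absorption (E AND (E OR v) = E):
= (A5 AND NOT A3)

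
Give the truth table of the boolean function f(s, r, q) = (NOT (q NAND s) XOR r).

s | r | q | Output
------------------
0 | 0 | 0 | 0
0 | 0 | 1 | 0
0 | 1 | 0 | 1
0 | 1 | 1 | 1
1 | 0 | 0 | 0
1 | 0 | 1 | 1
1 | 1 | 0 | 1
1 | 1 | 1 | 0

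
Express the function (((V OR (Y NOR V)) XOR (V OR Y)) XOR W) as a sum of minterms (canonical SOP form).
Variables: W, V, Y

Σm(0, 1, 6, 7) = (NOT W AND NOT V AND NOT Y) OR (NOT W AND NOT V AND Y) OR (W AND V AND NOT Y) OR (W AND V AND Y)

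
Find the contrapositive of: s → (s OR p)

Contrapositive: NOT (s OR p) → NOT s
Note: A statement and its contrapositive are logically equivalent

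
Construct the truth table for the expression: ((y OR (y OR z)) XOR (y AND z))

y | z | Output
--------------
0 | 0 | 0
0 | 1 | 1
1 | 0 | 1
1 | 1 | 0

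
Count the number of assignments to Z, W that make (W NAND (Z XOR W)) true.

Satisfying assignments: (0,0), (1,0), (1,1)
Count: 3 out of 4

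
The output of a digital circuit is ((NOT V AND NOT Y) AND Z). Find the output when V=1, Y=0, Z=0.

Substituting: ((NOT 1 AND NOT 0) AND 0)
= 0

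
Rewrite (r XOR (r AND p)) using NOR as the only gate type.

((((r NOR ((r NOR r) NOR (p NOR p))) NOR (r NOR ((r NOR r) NOR (p NOR p)))) NOR ((r NOR ((r NOR r) NOR (p NOR p))) NOR (r NOR ((r NOR r) NOR (p NOR p))))) NOR ((((r NOR r) NOR (((r NOR r) NOR (p NOR p)) NOR ((r NOR r) NOR (p NOR p)))) NOR ((r NOR r) NOR (((r NOR r) NOR (p NOR p)) NOR ((r NOR r) NOR (p NOR p))))) NOR (((r NOR r) NOR (((r NOR r) NOR (p NOR p)) NOR ((r NOR r) NOR (p NOR p)))) NOR ((r NOR r) NOR (((r NOR r) NOR (p NOR p)) NOR ((r NOR r) NOR (p NOR p)))))))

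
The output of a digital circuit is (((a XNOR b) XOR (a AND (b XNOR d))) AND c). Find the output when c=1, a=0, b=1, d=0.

Substituting: (((0 XNOR 1) XOR (0 AND (1 XNOR 0))) AND 1)
= 0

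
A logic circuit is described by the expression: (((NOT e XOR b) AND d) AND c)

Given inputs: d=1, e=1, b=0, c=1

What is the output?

Substituting: (((NOT 1 XOR 0) AND 1) AND 1)
= 0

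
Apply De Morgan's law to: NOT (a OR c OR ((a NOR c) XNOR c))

NOT a AND NOT c AND NOT ((a NOR c) XNOR c)
De Morgan's: NOT(OR of terms) = AND of negations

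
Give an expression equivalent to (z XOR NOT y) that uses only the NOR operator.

((((z NOR (y NOR y)) NOR (z NOR (y NOR y))) NOR ((z NOR (y NOR y)) NOR (z NOR (y NOR y)))) NOR ((((z NOR z) NOR ((y NOR y) NOR (y NOR y))) NOR ((z NOR z) NOR ((y NOR y) NOR (y NOR y)))) NOR (((z NOR z) NOR ((y NOR y) NOR (y NOR y))) NOR ((z NOR z) NOR ((y NOR y) NOR (y NOR y))))))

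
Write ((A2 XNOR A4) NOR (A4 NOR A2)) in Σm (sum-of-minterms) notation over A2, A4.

Σm(1, 2) = (NOT A2 AND A4) OR (A2 AND NOT A4)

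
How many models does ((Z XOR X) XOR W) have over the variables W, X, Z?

Satisfying assignments: (0,0,1), (0,1,0), (1,0,0), (1,1,1)
Count: 4 out of 8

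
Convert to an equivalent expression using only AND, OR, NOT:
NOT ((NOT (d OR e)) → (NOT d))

(NOT (d OR e)) AND d
(Negated implication: NOT(A → B) = A AND NOT B)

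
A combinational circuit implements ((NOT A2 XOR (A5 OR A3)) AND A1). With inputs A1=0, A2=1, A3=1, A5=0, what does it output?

Substituting: ((NOT 1 XOR (0 OR 1)) AND 0)
= 0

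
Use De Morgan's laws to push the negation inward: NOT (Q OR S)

NOT Q AND NOT S
De Morgan's: NOT(OR of terms) = AND of negations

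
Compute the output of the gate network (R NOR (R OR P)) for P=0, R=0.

Substituting: (0 NOR (0 OR 0))
= 1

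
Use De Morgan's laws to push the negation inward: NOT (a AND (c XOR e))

NOT a OR NOT (c XOR e)
De Morgan's: NOT(AND of terms) = OR of negations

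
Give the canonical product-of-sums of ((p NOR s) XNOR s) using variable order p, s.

ΠM(0, 1, 3) = (p OR s) AND (p OR NOT s) AND (NOT p OR NOT s)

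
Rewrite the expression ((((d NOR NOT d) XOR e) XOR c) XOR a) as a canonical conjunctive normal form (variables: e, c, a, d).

(e OR c OR a OR d) AND (e OR c OR a OR NOT d) AND (e OR NOT c OR NOT a OR d) AND (e OR NOT c OR NOT a OR NOT d) AND (NOT e OR c OR NOT a OR d) AND (NOT e OR c OR NOT a OR NOT d) AND (NOT e OR NOT c OR a OR d) AND (NOT e OR NOT c OR a OR NOT d)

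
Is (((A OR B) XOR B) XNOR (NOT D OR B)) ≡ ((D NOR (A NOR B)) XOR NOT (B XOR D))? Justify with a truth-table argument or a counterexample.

No. Counterexample: with B=0, D=0, A=0, Expression 1 = 0 but Expression 2 = 1.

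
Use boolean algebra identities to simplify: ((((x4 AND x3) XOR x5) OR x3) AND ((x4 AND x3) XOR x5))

By absorption (E AND (E OR v) = E):
= ((x4 AND x3) XOR x5)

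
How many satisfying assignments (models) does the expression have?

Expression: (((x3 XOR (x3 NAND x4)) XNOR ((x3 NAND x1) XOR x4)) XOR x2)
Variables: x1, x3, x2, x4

Satisfying assignments: (0,0,0,0), (0,0,1,1), (0,1,1,0), (0,1,1,1), (1,0,0,0), (1,0,1,1), (1,1,0,0), (1,1,0,1)
Count: 8 out of 16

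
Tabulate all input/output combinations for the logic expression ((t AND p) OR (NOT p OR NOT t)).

p | t | Output
--------------
0 | 0 | 1
0 | 1 | 1
1 | 0 | 1
1 | 1 | 1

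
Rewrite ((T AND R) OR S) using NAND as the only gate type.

((((T NAND R) NAND (T NAND R)) NAND ((T NAND R) NAND (T NAND R))) NAND (S NAND S))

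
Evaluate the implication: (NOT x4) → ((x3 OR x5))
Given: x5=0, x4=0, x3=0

Antecedent (NOT x4) = 1; consequent ((x3 OR x5)) = 0.
1 → 0 = 0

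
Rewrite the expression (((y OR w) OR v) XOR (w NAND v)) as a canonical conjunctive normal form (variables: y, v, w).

(y OR v OR NOT w) AND (y OR NOT v OR w) AND (NOT y OR v OR w) AND (NOT y OR v OR NOT w) AND (NOT y OR NOT v OR w)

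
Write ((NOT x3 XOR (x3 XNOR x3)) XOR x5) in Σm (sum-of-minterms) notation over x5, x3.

Σm(1, 2) = (NOT x5 AND x3) OR (x5 AND NOT x3)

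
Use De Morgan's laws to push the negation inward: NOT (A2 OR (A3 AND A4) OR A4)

NOT A2 AND NOT (A3 AND A4) AND NOT A4
De Morgan's: NOT(OR of terms) = AND of negations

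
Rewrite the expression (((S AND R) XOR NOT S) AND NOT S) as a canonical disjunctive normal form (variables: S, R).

(NOT S AND NOT R) OR (NOT S AND R)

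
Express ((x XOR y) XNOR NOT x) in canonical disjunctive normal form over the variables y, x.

(y AND NOT x) OR (y AND x)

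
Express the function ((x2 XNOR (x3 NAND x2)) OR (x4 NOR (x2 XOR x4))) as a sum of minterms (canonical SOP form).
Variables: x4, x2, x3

Σm(0, 1, 2, 6) = (NOT x4 AND NOT x2 AND NOT x3) OR (NOT x4 AND NOT x2 AND x3) OR (NOT x4 AND x2 AND NOT x3) OR (x4 AND x2 AND NOT x3)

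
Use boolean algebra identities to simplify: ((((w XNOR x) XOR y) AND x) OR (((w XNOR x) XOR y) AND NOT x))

By distribution ((E AND v) OR (E AND NOT v) = E):
= ((w XNOR x) XOR y)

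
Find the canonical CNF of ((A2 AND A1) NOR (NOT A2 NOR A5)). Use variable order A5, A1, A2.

(A5 OR A1 OR NOT A2) AND (A5 OR NOT A1 OR NOT A2) AND (NOT A5 OR NOT A1 OR NOT A2)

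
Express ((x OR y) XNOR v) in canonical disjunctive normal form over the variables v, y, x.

(NOT v AND NOT y AND NOT x) OR (v AND NOT y AND x) OR (v AND y AND NOT x) OR (v AND y AND x)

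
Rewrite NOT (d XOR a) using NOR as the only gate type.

(((((d NOR a) NOR (d NOR a)) NOR ((d NOR a) NOR (d NOR a))) NOR ((((d NOR d) NOR (a NOR a)) NOR ((d NOR d) NOR (a NOR a))) NOR (((d NOR d) NOR (a NOR a)) NOR ((d NOR d) NOR (a NOR a))))) NOR ((((d NOR a) NOR (d NOR a)) NOR ((d NOR a) NOR (d NOR a))) NOR ((((d NOR d) NOR (a NOR a)) NOR ((d NOR d) NOR (a NOR a))) NOR (((d NOR d) NOR (a NOR a)) NOR ((d NOR d) NOR (a NOR a))))))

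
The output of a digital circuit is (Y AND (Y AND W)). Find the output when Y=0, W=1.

Substituting: (0 AND (0 AND 1))
= 0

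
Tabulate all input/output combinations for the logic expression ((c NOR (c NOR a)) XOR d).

d | a | c | Output
------------------
0 | 0 | 0 | 0
0 | 0 | 1 | 0
0 | 1 | 0 | 1
0 | 1 | 1 | 0
1 | 0 | 0 | 1
1 | 0 | 1 | 1
1 | 1 | 0 | 0
1 | 1 | 1 | 1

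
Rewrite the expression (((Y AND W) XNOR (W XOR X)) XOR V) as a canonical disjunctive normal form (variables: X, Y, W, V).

(NOT X AND NOT Y AND NOT W AND NOT V) OR (NOT X AND NOT Y AND W AND V) OR (NOT X AND Y AND NOT W AND NOT V) OR (NOT X AND Y AND W AND NOT V) OR (X AND NOT Y AND NOT W AND V) OR (X AND NOT Y AND W AND NOT V) OR (X AND Y AND NOT W AND V) OR (X AND Y AND W AND V)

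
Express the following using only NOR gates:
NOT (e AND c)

(((e NOR e) NOR (c NOR c)) NOR ((e NOR e) NOR (c NOR c)))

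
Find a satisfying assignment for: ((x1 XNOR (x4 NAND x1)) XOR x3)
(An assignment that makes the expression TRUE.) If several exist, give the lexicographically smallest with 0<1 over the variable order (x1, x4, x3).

x1=0, x4=0, x3=1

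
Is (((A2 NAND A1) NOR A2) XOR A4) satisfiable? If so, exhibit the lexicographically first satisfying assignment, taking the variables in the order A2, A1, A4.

A2=0, A1=0, A4=1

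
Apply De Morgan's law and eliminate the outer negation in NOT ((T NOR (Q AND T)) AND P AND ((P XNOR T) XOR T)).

NOT (T NOR (Q AND T)) OR NOT P OR NOT ((P XNOR T) XOR T)
De Morgan's: NOT(AND of terms) = OR of negations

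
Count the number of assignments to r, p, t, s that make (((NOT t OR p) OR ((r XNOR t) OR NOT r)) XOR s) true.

Satisfying assignments: (0,0,0,0), (0,0,1,0), (0,1,0,0), (0,1,1,0), (1,0,0,0), (1,0,1,0), (1,1,0,0), (1,1,1,0)
Count: 8 out of 16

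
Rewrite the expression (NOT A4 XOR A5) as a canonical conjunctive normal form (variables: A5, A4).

(A5 OR NOT A4) AND (NOT A5 OR A4)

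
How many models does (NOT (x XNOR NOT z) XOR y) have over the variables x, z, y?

Satisfying assignments: (0,0,0), (0,1,1), (1,0,1), (1,1,0)
Count: 4 out of 8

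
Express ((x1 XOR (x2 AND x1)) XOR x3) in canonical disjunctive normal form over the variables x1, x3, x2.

(NOT x1 AND x3 AND NOT x2) OR (NOT x1 AND x3 AND x2) OR (x1 AND NOT x3 AND NOT x2) OR (x1 AND x3 AND x2)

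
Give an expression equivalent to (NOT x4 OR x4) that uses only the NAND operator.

(((x4 NAND x4) NAND (x4 NAND x4)) NAND (x4 NAND x4))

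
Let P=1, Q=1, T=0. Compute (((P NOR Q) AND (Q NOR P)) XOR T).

Substituting: (((1 NOR 1) AND (1 NOR 1)) XOR 0)
= 0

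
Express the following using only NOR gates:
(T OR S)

((T NOR S) NOR (T NOR S))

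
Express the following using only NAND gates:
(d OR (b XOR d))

((d NAND d) NAND (((b NAND (b NAND d)) NAND (d NAND (b NAND d))) NAND ((b NAND (b NAND d)) NAND (d NAND (b NAND d)))))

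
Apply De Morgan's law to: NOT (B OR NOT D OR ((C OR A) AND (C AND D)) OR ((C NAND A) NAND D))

NOT B AND D AND NOT ((C OR A) AND (C AND D)) AND NOT ((C NAND A) NAND D)
De Morgan's: NOT(OR of terms) = AND of negations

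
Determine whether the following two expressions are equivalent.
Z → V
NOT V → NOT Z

Yes, Contrapositive is always equivalent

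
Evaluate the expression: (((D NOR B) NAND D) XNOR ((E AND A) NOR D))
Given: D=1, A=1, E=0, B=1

Substituting: (((1 NOR 1) NAND 1) XNOR ((0 AND 1) NOR 1))
= 0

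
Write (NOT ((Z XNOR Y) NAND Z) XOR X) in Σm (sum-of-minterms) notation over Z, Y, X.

Σm(1, 3, 5, 6) = (NOT Z AND NOT Y AND X) OR (NOT Z AND Y AND X) OR (Z AND NOT Y AND X) OR (Z AND Y AND NOT X)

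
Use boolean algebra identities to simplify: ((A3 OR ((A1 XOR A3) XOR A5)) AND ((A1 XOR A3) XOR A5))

By absorption (E AND (E OR v) = E):
= ((A1 XOR A3) XOR A5)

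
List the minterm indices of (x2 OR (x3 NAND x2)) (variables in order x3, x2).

Σm(0, 1, 2, 3) = (NOT x3 AND NOT x2) OR (NOT x3 AND x2) OR (x3 AND NOT x2) OR (x3 AND x2)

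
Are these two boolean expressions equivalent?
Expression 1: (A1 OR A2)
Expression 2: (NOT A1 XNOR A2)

No. Counterexample: with A2=1, A1=1, Expression 1 = 1 but Expression 2 = 0.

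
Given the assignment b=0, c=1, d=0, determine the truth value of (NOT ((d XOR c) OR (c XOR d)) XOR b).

Substituting: (NOT ((0 XOR 1) OR (1 XOR 0)) XOR 0)
= 0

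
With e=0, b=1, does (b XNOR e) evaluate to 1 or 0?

Substituting: (1 XNOR 0)
= 0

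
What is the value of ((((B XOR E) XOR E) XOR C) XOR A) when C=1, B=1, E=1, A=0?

Substituting: ((((1 XOR 1) XOR 1) XOR 1) XOR 0)
= 0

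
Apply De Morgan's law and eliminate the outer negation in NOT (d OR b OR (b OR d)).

NOT d AND NOT b AND NOT (b OR d)
De Morgan's: NOT(OR of terms) = AND of negations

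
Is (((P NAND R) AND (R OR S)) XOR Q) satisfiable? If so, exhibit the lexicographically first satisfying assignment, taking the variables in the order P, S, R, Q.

P=0, S=0, R=0, Q=1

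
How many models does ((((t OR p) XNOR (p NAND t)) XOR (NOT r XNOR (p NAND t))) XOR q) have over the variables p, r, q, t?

Satisfying assignments: (0,0,0,0), (0,0,1,1), (0,1,0,1), (0,1,1,0), (1,0,1,0), (1,0,1,1), (1,1,0,0), (1,1,0,1)
Count: 8 out of 16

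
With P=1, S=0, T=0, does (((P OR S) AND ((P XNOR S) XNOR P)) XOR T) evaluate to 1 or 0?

Substituting: (((1 OR 0) AND ((1 XNOR 0) XNOR 1)) XOR 0)
= 0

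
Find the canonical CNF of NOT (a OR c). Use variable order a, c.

(a OR NOT c) AND (NOT a OR c) AND (NOT a OR NOT c)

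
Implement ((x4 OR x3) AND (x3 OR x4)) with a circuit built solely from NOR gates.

((((x4 NOR x3) NOR (x4 NOR x3)) NOR ((x4 NOR x3) NOR (x4 NOR x3))) NOR (((x3 NOR x4) NOR (x3 NOR x4)) NOR ((x3 NOR x4) NOR (x3 NOR x4))))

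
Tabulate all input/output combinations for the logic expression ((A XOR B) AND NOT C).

B | A | C | Output
------------------
0 | 0 | 0 | 0
0 | 0 | 1 | 0
0 | 1 | 0 | 1
0 | 1 | 1 | 0
1 | 0 | 0 | 1
1 | 0 | 1 | 0
1 | 1 | 0 | 0
1 | 1 | 1 | 0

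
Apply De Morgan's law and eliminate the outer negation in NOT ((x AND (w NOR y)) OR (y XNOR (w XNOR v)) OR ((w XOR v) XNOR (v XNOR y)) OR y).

NOT (x AND (w NOR y)) AND NOT (y XNOR (w XNOR v)) AND NOT ((w XOR v) XNOR (v XNOR y)) AND NOT y
De Morgan's: NOT(OR of terms) = AND of negations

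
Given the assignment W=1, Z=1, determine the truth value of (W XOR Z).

Substituting: (1 XOR 1)
= 0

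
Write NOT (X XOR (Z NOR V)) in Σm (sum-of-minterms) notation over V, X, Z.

Σm(1, 2, 4, 5) = (NOT V AND NOT X AND Z) OR (NOT V AND X AND NOT Z) OR (V AND NOT X AND NOT Z) OR (V AND NOT X AND Z)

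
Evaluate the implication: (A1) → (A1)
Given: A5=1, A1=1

Antecedent (A1) = 1; consequent (A1) = 1.
1 → 1 = 1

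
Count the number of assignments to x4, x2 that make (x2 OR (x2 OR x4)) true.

Satisfying assignments: (0,1), (1,0), (1,1)
Count: 3 out of 4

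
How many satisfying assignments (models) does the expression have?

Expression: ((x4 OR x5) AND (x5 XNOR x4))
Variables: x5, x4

Satisfying assignments: (1,1)
Count: 1 out of 4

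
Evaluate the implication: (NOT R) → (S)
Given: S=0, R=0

Antecedent (NOT R) = 1; consequent (S) = 0.
1 → 0 = 0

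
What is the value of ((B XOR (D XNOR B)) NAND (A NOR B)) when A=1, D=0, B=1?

Substituting: ((1 XOR (0 XNOR 1)) NAND (1 NOR 1))
= 1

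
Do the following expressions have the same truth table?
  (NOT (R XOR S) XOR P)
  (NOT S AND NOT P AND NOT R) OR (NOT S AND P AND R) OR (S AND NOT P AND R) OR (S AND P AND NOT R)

Yes, they are equivalent — the two output columns agree on all 8 assignments:
S | P | R | Expression 1 | Expression 2
---------------------------------------
0 | 0 | 0 | 1 | 1
0 | 0 | 1 | 0 | 0
0 | 1 | 0 | 0 | 0
0 | 1 | 1 | 1 | 1
1 | 0 | 0 | 0 | 0
1 | 0 | 1 | 1 | 1
1 | 1 | 0 | 1 | 1
1 | 1 | 1 | 0 | 0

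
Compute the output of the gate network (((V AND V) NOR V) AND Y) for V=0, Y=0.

Substituting: (((0 AND 0) NOR 0) AND 0)
= 0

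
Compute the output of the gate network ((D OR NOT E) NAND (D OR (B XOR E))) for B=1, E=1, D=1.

Substituting: ((1 OR NOT 1) NAND (1 OR (1 XOR 1)))
= 0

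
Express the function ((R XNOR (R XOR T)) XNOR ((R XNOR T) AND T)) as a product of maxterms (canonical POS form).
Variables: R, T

ΠM(0, 2, 3) = (R OR T) AND (NOT R OR T) AND (NOT R OR NOT T)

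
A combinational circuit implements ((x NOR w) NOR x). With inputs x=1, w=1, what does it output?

Substituting: ((1 NOR 1) NOR 1)
= 0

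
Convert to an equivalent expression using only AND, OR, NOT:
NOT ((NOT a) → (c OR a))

(NOT a) AND NOT (c OR a)
(Negated implication: NOT(A → B) = A AND NOT B)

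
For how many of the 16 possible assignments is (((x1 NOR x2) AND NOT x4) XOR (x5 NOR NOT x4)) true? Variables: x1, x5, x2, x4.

Satisfying assignments: (0,0,0,0), (0,0,0,1), (0,0,1,1), (0,1,0,0), (1,0,0,1), (1,0,1,1)
Count: 6 out of 16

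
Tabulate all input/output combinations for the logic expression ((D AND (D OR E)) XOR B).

D | E | B | Output
------------------
0 | 0 | 0 | 0
0 | 0 | 1 | 1
0 | 1 | 0 | 0
0 | 1 | 1 | 1
1 | 0 | 0 | 1
1 | 0 | 1 | 0
1 | 1 | 0 | 1
1 | 1 | 1 | 0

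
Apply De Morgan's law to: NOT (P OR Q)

NOT P AND NOT Q
De Morgan's: NOT(OR of terms) = AND of negations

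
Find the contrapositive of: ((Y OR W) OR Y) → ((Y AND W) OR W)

Contrapositive: NOT ((Y AND W) OR W) → NOT ((Y OR W) OR Y)
Note: A statement and its contrapositive are logically equivalent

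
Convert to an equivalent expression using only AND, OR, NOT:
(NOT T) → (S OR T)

T OR (S OR T)
(Implication elimination: A → B = NOT A OR B)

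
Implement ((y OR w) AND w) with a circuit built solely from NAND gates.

((((y NAND y) NAND (w NAND w)) NAND w) NAND (((y NAND y) NAND (w NAND w)) NAND w))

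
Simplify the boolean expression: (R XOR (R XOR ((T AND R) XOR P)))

By XOR self-cancellation ((E XOR v) XOR v = E):
= ((T AND R) XOR P)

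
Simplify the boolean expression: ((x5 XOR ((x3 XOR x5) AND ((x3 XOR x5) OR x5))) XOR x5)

By XOR self-cancellation ((E XOR v) XOR v = E) then absorption (E AND (E OR v) = E):
= (x3 XOR x5)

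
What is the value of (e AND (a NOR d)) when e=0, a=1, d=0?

Substituting: (0 AND (1 NOR 0))
= 0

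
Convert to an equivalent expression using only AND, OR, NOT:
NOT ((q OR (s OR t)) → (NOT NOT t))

(q OR (s OR t)) AND NOT t
(Negated implication: NOT(A → B) = A AND NOT B)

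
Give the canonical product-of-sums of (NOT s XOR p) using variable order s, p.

ΠM(1, 2) = (s OR NOT p) AND (NOT s OR p)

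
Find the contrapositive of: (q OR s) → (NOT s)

Contrapositive: s → NOT (q OR s)
Note: A statement and its contrapositive are logically equivalent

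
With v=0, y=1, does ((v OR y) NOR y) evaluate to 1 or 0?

Substituting: ((0 OR 1) NOR 1)
= 0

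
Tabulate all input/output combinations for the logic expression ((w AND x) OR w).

w | x | Output
--------------
0 | 0 | 0
0 | 1 | 0
1 | 0 | 1
1 | 1 | 1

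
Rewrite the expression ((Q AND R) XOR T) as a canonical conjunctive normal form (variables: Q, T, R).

(Q OR T OR R) AND (Q OR T OR NOT R) AND (NOT Q OR T OR R) AND (NOT Q OR NOT T OR NOT R)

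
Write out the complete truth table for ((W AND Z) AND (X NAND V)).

X | Z | V | W | Output
----------------------
0 | 0 | 0 | 0 | 0
0 | 0 | 0 | 1 | 0
0 | 0 | 1 | 0 | 0
0 | 0 | 1 | 1 | 0
0 | 1 | 0 | 0 | 0
0 | 1 | 0 | 1 | 1
0 | 1 | 1 | 0 | 0
0 | 1 | 1 | 1 | 1
1 | 0 | 0 | 0 | 0
1 | 0 | 0 | 1 | 0
1 | 0 | 1 | 0 | 0
1 | 0 | 1 | 1 | 0
1 | 1 | 0 | 0 | 0
1 | 1 | 0 | 1 | 1
1 | 1 | 1 | 0 | 0
1 | 1 | 1 | 1 | 0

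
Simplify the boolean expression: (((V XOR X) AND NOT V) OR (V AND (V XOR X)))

By distribution ((E AND v) OR (E AND NOT v) = E):
= (V XOR X)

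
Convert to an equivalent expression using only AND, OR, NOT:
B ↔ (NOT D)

(B AND (NOT D)) OR (NOT B AND D)
(Biconditional = both true or both false)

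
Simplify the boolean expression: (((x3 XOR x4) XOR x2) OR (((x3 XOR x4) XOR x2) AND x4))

By absorption (E OR (E AND v) = E):
= ((x3 XOR x4) XOR x2)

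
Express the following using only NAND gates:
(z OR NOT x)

((z NAND z) NAND ((x NAND x) NAND (x NAND x)))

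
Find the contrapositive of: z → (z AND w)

Contrapositive: NOT (z AND w) → NOT z
Note: A statement and its contrapositive are logically equivalent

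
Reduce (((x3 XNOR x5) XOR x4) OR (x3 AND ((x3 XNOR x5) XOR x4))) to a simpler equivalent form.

By absorption (E OR (E AND v) = E):
= ((x3 XNOR x5) XOR x4)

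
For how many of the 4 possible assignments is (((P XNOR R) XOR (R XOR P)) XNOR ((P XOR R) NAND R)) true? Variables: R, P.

Satisfying assignments: (0,0), (0,1), (1,1)
Count: 3 out of 4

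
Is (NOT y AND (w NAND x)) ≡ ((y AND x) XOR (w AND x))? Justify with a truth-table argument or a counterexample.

No. Counterexample: with y=0, x=0, w=0, Expression 1 = 1 but Expression 2 = 0.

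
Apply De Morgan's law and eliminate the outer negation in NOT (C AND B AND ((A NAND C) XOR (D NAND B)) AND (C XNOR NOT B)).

NOT C OR NOT B OR NOT ((A NAND C) XOR (D NAND B)) OR NOT (C XNOR NOT B)
De Morgan's: NOT(AND of terms) = OR of negations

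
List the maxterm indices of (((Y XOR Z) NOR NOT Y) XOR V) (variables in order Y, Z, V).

ΠM(0, 2, 4, 7) = (Y OR Z OR V) AND (Y OR NOT Z OR V) AND (NOT Y OR Z OR V) AND (NOT Y OR NOT Z OR NOT V)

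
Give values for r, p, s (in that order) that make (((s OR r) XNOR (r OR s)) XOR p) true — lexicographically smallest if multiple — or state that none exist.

r=0, p=0, s=0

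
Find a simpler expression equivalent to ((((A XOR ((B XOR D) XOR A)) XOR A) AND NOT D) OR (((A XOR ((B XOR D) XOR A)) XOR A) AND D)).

By distribution ((E AND v) OR (E AND NOT v) = E) then XOR self-cancellation ((E XOR v) XOR v = E):
= ((B XOR D) XOR A)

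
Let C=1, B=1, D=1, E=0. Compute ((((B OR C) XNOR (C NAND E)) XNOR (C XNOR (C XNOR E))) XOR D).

Substituting: ((((1 OR 1) XNOR (1 NAND 0)) XNOR (1 XNOR (1 XNOR 0))) XOR 1)
= 1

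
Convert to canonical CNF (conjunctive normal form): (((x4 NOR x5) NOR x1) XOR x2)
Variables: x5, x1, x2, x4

(x5 OR x1 OR x2 OR x4) AND (x5 OR x1 OR NOT x2 OR NOT x4) AND (x5 OR NOT x1 OR x2 OR x4) AND (x5 OR NOT x1 OR x2 OR NOT x4) AND (NOT x5 OR x1 OR NOT x2 OR x4) AND (NOT x5 OR x1 OR NOT x2 OR NOT x4) AND (NOT x5 OR NOT x1 OR x2 OR x4) AND (NOT x5 OR NOT x1 OR x2 OR NOT x4)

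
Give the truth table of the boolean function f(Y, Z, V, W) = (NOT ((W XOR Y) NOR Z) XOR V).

Y | Z | V | W | Output
----------------------
0 | 0 | 0 | 0 | 0
0 | 0 | 0 | 1 | 1
0 | 0 | 1 | 0 | 1
0 | 0 | 1 | 1 | 0
0 | 1 | 0 | 0 | 1
0 | 1 | 0 | 1 | 1
0 | 1 | 1 | 0 | 0
0 | 1 | 1 | 1 | 0
1 | 0 | 0 | 0 | 1
1 | 0 | 0 | 1 | 0
1 | 0 | 1 | 0 | 0
1 | 0 | 1 | 1 | 1
1 | 1 | 0 | 0 | 1
1 | 1 | 0 | 1 | 1
1 | 1 | 1 | 0 | 0
1 | 1 | 1 | 1 | 0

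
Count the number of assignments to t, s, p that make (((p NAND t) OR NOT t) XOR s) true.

Satisfying assignments: (0,0,0), (0,0,1), (1,0,0), (1,1,1)
Count: 4 out of 8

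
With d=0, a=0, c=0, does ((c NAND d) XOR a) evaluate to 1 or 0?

Substituting: ((0 NAND 0) XOR 0)
= 1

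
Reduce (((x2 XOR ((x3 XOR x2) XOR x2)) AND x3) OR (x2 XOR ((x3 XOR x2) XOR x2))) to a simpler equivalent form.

By absorption (E OR (E AND v) = E) then XOR self-cancellation ((E XOR v) XOR v = E):
= (x3 XOR x2)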